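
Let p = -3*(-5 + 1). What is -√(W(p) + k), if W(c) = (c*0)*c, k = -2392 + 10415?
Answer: -√8023 ≈ -89.571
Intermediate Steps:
k = 8023
p = 12 (p = -3*(-4) = 12)
W(c) = 0 (W(c) = 0*c = 0)
-√(W(p) + k) = -√(0 + 8023) = -√8023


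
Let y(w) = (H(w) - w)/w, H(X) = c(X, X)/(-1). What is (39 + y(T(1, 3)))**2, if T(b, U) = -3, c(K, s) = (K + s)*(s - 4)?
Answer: 2704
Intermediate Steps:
c(K, s) = (-4 + s)*(K + s) (c(K, s) = (K + s)*(-4 + s) = (-4 + s)*(K + s))
H(X) = -2*X**2 + 8*X (H(X) = (X**2 - 4*X - 4*X + X*X)/(-1) = (X**2 - 4*X - 4*X + X**2)*(-1) = (-8*X + 2*X**2)*(-1) = -2*X**2 + 8*X)
y(w) = (-w + 2*w*(4 - w))/w (y(w) = (2*w*(4 - w) - w)/w = (-w + 2*w*(4 - w))/w)
(39 + y(T(1, 3)))**2 = (39 + (7 - 2*(-3)))**2 = (39 + (7 + 6))**2 = (39 + 13)**2 = 52**2 = 2704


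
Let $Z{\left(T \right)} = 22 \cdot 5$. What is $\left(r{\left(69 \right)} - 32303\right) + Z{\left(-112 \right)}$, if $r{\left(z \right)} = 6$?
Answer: $-32187$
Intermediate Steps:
$Z{\left(T \right)} = 110$
$\left(r{\left(69 \right)} - 32303\right) + Z{\left(-112 \right)} = \left(6 - 32303\right) + 110 = -32297 + 110 = -32187$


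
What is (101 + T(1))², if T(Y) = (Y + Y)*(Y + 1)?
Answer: 11025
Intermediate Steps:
T(Y) = 2*Y*(1 + Y) (T(Y) = (2*Y)*(1 + Y) = 2*Y*(1 + Y))
(101 + T(1))² = (101 + 2*1*(1 + 1))² = (101 + 2*1*2)² = (101 + 4)² = 105² = 11025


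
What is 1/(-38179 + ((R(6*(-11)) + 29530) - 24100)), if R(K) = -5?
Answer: -1/32754 ≈ -3.0531e-5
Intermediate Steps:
1/(-38179 + ((R(6*(-11)) + 29530) - 24100)) = 1/(-38179 + ((-5 + 29530) - 24100)) = 1/(-38179 + (29525 - 24100)) = 1/(-38179 + 5425) = 1/(-32754) = -1/32754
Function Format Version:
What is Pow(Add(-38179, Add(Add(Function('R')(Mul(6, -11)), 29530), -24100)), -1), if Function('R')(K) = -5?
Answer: Rational(-1, 32754) ≈ -3.0531e-5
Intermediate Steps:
Pow(Add(-38179, Add(Add(Function('R')(Mul(6, -11)), 29530), -24100)), -1) = Pow(Add(-38179, Add(Add(-5, 29530), -24100)), -1) = Pow(Add(-38179, Add(29525, -24100)), -1) = Pow(Add(-38179, 5425), -1) = Pow(-32754, -1) = Rational(-1, 32754)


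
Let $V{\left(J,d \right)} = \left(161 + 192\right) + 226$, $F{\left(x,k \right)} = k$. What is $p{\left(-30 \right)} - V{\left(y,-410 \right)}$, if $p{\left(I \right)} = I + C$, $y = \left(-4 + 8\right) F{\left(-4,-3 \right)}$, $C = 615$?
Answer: $6$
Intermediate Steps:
$y = -12$ ($y = \left(-4 + 8\right) \left(-3\right) = 4 \left(-3\right) = -12$)
$V{\left(J,d \right)} = 579$ ($V{\left(J,d \right)} = 353 + 226 = 579$)
$p{\left(I \right)} = 615 + I$ ($p{\left(I \right)} = I + 615 = 615 + I$)
$p{\left(-30 \right)} - V{\left(y,-410 \right)} = \left(615 - 30\right) - 579 = 585 - 579 = 6$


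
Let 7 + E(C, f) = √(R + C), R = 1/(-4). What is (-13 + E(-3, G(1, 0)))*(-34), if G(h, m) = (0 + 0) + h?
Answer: 680 - 17*I*√13 ≈ 680.0 - 61.294*I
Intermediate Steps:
R = -¼ ≈ -0.25000
G(h, m) = h (G(h, m) = 0 + h = h)
E(C, f) = -7 + √(-¼ + C)
(-13 + E(-3, G(1, 0)))*(-34) = (-13 + (-7 + √(-1 + 4*(-3))/2))*(-34) = (-13 + (-7 + √(-1 - 12)/2))*(-34) = (-13 + (-7 + √(-13)/2))*(-34) = (-13 + (-7 + (I*√13)/2))*(-34) = (-13 + (-7 + I*√13/2))*(-34) = (-20 + I*√13/2)*(-34) = 680 - 17*I*√13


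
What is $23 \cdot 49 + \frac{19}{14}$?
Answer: $\frac{15797}{14} \approx 1128.4$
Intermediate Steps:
$23 \cdot 49 + \frac{19}{14} = 1127 + 19 \cdot \frac{1}{14} = 1127 + \frac{19}{14} = \frac{15797}{14}$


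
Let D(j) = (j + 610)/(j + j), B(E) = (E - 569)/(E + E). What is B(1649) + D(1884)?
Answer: 3073663/3106716 ≈ 0.98936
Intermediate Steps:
B(E) = (-569 + E)/(2*E) (B(E) = (-569 + E)/((2*E)) = (-569 + E)*(1/(2*E)) = (-569 + E)/(2*E))
D(j) = (610 + j)/(2*j) (D(j) = (610 + j)/((2*j)) = (610 + j)*(1/(2*j)) = (610 + j)/(2*j))
B(1649) + D(1884) = (1/2)*(-569 + 1649)/1649 + (1/2)*(610 + 1884)/1884 = (1/2)*(1/1649)*1080 + (1/2)*(1/1884)*2494 = 540/1649 + 1247/1884 = 3073663/3106716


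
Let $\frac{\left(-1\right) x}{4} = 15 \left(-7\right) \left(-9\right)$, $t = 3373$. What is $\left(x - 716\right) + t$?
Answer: $-1123$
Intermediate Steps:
$x = -3780$ ($x = - 4 \cdot 15 \left(-7\right) \left(-9\right) = - 4 \left(\left(-105\right) \left(-9\right)\right) = \left(-4\right) 945 = -3780$)
$\left(x - 716\right) + t = \left(-3780 - 716\right) + 3373 = -4496 + 3373 = -1123$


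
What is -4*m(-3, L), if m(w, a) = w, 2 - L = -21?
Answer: 12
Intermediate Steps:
L = 23 (L = 2 - 1*(-21) = 2 + 21 = 23)
-4*m(-3, L) = -4*(-3) = 12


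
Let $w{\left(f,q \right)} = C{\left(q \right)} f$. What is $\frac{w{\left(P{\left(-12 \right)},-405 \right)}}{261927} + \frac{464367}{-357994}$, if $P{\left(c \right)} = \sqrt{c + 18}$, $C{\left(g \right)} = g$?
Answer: $- \frac{464367}{357994} - \frac{15 \sqrt{6}}{9701} \approx -1.3009$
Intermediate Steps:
$P{\left(c \right)} = \sqrt{18 + c}$
$w{\left(f,q \right)} = f q$ ($w{\left(f,q \right)} = q f = f q$)
$\frac{w{\left(P{\left(-12 \right)},-405 \right)}}{261927} + \frac{464367}{-357994} = \frac{\sqrt{18 - 12} \left(-405\right)}{261927} + \frac{464367}{-357994} = \sqrt{6} \left(-405\right) \frac{1}{261927} + 464367 \left(- \frac{1}{357994}\right) = - 405 \sqrt{6} \cdot \frac{1}{261927} - \frac{464367}{357994} = - \frac{15 \sqrt{6}}{9701} - \frac{464367}{357994} = - \frac{464367}{357994} - \frac{15 \sqrt{6}}{9701}$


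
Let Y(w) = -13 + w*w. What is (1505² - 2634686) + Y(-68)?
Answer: -365050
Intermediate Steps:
Y(w) = -13 + w²
(1505² - 2634686) + Y(-68) = (1505² - 2634686) + (-13 + (-68)²) = (2265025 - 2634686) + (-13 + 4624) = -369661 + 4611 = -365050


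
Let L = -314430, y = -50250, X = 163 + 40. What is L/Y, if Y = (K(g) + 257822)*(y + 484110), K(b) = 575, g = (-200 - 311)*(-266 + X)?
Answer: -10481/3736937414 ≈ -2.8047e-6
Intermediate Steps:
X = 203
g = 32193 (g = (-200 - 311)*(-266 + 203) = -511*(-63) = 32193)
Y = 112108122420 (Y = (575 + 257822)*(-50250 + 484110) = 258397*433860 = 112108122420)
L/Y = -314430/112108122420 = -314430*1/112108122420 = -10481/3736937414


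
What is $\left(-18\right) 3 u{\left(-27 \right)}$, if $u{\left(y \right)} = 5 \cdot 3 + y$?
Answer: $648$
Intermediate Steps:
$u{\left(y \right)} = 15 + y$
$\left(-18\right) 3 u{\left(-27 \right)} = \left(-18\right) 3 \left(15 - 27\right) = \left(-54\right) \left(-12\right) = 648$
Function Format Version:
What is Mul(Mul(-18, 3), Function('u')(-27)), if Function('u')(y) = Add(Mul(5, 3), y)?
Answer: 648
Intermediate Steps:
Function('u')(y) = Add(15, y)
Mul(Mul(-18, 3), Function('u')(-27)) = Mul(Mul(-18, 3), Add(15, -27)) = Mul(-54, -12) = 648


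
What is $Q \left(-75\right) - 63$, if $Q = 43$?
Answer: $-3288$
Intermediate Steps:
$Q \left(-75\right) - 63 = 43 \left(-75\right) - 63 = -3225 - 63 = -3288$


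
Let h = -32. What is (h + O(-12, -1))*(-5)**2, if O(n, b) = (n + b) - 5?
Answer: -1250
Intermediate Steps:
O(n, b) = -5 + b + n (O(n, b) = (b + n) - 5 = -5 + b + n)
(h + O(-12, -1))*(-5)**2 = (-32 + (-5 - 1 - 12))*(-5)**2 = (-32 - 18)*25 = -50*25 = -1250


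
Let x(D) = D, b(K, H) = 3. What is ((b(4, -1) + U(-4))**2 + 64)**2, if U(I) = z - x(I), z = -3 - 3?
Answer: 4225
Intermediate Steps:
z = -6
U(I) = -6 - I
((b(4, -1) + U(-4))**2 + 64)**2 = ((3 + (-6 - 1*(-4)))**2 + 64)**2 = ((3 + (-6 + 4))**2 + 64)**2 = ((3 - 2)**2 + 64)**2 = (1**2 + 64)**2 = (1 + 64)**2 = 65**2 = 4225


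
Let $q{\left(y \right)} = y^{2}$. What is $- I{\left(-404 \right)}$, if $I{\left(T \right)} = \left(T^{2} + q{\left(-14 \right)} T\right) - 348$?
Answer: $-83684$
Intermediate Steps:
$I{\left(T \right)} = -348 + T^{2} + 196 T$ ($I{\left(T \right)} = \left(T^{2} + \left(-14\right)^{2} T\right) - 348 = \left(T^{2} + 196 T\right) - 348 = -348 + T^{2} + 196 T$)
$- I{\left(-404 \right)} = - (-348 + \left(-404\right)^{2} + 196 \left(-404\right)) = - (-348 + 163216 - 79184) = \left(-1\right) 83684 = -83684$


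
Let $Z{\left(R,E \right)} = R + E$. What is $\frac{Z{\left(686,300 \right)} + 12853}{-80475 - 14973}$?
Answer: $- \frac{4613}{31816} \approx -0.14499$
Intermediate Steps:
$Z{\left(R,E \right)} = E + R$
$\frac{Z{\left(686,300 \right)} + 12853}{-80475 - 14973} = \frac{\left(300 + 686\right) + 12853}{-80475 - 14973} = \frac{986 + 12853}{-95448} = 13839 \left(- \frac{1}{95448}\right) = - \frac{4613}{31816}$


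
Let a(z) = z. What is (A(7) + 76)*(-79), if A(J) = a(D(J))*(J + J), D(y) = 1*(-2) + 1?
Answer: -4898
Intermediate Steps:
D(y) = -1 (D(y) = -2 + 1 = -1)
A(J) = -2*J (A(J) = -(J + J) = -2*J)
(A(7) + 76)*(-79) = (-2*7 + 76)*(-79) = (-14 + 76)*(-79) = 62*(-79) = -4898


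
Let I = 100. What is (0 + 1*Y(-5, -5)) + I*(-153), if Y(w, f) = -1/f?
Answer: -76499/5 ≈ -15300.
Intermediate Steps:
(0 + 1*Y(-5, -5)) + I*(-153) = (0 + 1*(-1/(-5))) + 100*(-153) = (0 + 1*(-1*(-1/5))) - 15300 = (0 + 1*(1/5)) - 15300 = (0 + 1/5) - 15300 = 1/5 - 15300 = -76499/5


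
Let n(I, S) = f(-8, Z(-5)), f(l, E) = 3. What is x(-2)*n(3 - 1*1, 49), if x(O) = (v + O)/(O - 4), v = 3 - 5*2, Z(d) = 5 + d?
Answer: 9/2 ≈ 4.5000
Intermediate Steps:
v = -7 (v = 3 - 10 = -7)
x(O) = (-7 + O)/(-4 + O) (x(O) = (-7 + O)/(O - 4) = (-7 + O)/(-4 + O))
n(I, S) = 3
x(-2)*n(3 - 1*1, 49) = ((-7 - 2)/(-4 - 2))*3 = (-9/(-6))*3 = -⅙*(-9)*3 = (3/2)*3 = 9/2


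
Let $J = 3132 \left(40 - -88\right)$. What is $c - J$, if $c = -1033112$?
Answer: $-1434008$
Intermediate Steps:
$J = 400896$ ($J = 3132 \left(40 + 88\right) = 3132 \cdot 128 = 400896$)
$c - J = -1033112 - 400896 = -1434008$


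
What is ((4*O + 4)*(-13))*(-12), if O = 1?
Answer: 1248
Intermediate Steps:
((4*O + 4)*(-13))*(-12) = ((4*1 + 4)*(-13))*(-12) = ((4 + 4)*(-13))*(-12) = (8*(-13))*(-12) = -104*(-12) = 1248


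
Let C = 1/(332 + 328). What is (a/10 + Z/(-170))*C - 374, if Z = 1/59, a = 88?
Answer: -825238979/2206600 ≈ -373.99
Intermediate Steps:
C = 1/660 ≈ 0.0015152
Z = 1/59 ≈ 0.016949
(a/10 + Z/(-170))*C - 374 = (88/10 + (1/59)/(-170))*(1/660) - 374 = (88*(⅒) + (1/59)*(-1/170))*(1/660) - 374 = (44/5 - 1/10030)*(1/660) - 374 = (88263/10030)*(1/660) - 374 = 29421/2206600 - 374 = -825238979/2206600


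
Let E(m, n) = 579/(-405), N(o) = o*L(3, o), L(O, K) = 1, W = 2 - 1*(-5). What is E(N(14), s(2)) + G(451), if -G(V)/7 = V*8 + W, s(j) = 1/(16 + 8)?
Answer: -3416368/135 ≈ -25306.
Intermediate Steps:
W = 7 (W = 2 + 5 = 7)
s(j) = 1/24
N(o) = o (N(o) = o*1 = o)
G(V) = -49 - 56*V (G(V) = -7*(V*8 + 7) = -7*(8*V + 7) = -7*(7 + 8*V) = -49 - 56*V)
E(m, n) = -193/135 (E(m, n) = 579*(-1/405) = -193/135)
E(N(14), s(2)) + G(451) = -193/135 + (-49 - 56*451) = -193/135 + (-49 - 25256) = -193/135 - 25305 = -3416368/135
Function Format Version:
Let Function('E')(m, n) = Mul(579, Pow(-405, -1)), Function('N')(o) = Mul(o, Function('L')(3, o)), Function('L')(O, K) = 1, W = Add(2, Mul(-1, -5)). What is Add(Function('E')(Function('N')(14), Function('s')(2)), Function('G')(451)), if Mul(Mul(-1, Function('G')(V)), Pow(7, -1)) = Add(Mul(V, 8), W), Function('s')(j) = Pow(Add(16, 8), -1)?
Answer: Rational(-3416368, 135) ≈ -25306.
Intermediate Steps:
W = 7 (W = Add(2, 5) = 7)
Function('s')(j) = Rational(1, 24) (Function('s')(j) = Pow(24, -1) = Rational(1, 24))
Function('N')(o) = o (Function('N')(o) = Mul(o, 1) = o)
Function('G')(V) = Add(-49, Mul(-56, V)) (Function('G')(V) = Mul(-7, Add(Mul(V, 8), 7)) = Mul(-7, Add(Mul(8, V), 7)) = Mul(-7, Add(7, Mul(8, V))) = Add(-49, Mul(-56, V)))
Function('E')(m, n) = Rational(-193, 135) (Function('E')(m, n) = Mul(579, Rational(-1, 405)) = Rational(-193, 135))
Add(Function('E')(Function('N')(14), Function('s')(2)), Function('G')(451)) = Add(Rational(-193, 135), Add(-49, Mul(-56, 451))) = Add(Rational(-193, 135), Add(-49, -25256)) = Add(Rational(-193, 135), -25305) = Rational(-3416368, 135)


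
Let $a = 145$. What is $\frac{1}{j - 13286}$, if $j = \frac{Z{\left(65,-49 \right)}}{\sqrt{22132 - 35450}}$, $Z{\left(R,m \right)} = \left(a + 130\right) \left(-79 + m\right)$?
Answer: $- \frac{44235737}{588025761782} - \frac{4400 i \sqrt{13318}}{294012880891} \approx -7.5228 \cdot 10^{-5} - 1.7271 \cdot 10^{-6} i$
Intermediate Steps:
$Z{\left(R,m \right)} = -21725 + 275 m$ ($Z{\left(R,m \right)} = \left(145 + 130\right) \left(-79 + m\right) = 275 \left(-79 + m\right) = -21725 + 275 m$)
$j = \frac{17600 i \sqrt{13318}}{6659}$ ($j = \frac{-21725 + 275 \left(-49\right)}{\sqrt{22132 - 35450}} = \frac{-21725 - 13475}{\sqrt{-13318}} = - \frac{35200}{i \sqrt{13318}} = - 35200 \left(- \frac{i \sqrt{13318}}{13318}\right) = \frac{17600 i \sqrt{13318}}{6659} \approx 305.02 i$)
$\frac{1}{j - 13286} = \frac{1}{\frac{17600 i \sqrt{13318}}{6659} - 13286} = \frac{1}{-13286 + \frac{17600 i \sqrt{13318}}{6659}}$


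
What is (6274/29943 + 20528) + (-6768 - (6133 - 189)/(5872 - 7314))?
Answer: 297156819430/21588903 ≈ 13764.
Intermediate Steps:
(6274/29943 + 20528) + (-6768 - (6133 - 189)/(5872 - 7314)) = (6274*(1/29943) + 20528) + (-6768 - 5944/(-1442)) = (6274/29943 + 20528) + (-6768 - 5944*(-1)/1442) = 614676178/29943 + (-6768 - 1*(-2972/721)) = 614676178/29943 + (-6768 + 2972/721) = 614676178/29943 - 4876756/721 = 297156819430/21588903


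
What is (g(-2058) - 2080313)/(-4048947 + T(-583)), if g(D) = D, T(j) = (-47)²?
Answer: 2082371/4046738 ≈ 0.51458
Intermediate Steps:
T(j) = 2209
(g(-2058) - 2080313)/(-4048947 + T(-583)) = (-2058 - 2080313)/(-4048947 + 2209) = -2082371/(-4046738) = -2082371*(-1/4046738) = 2082371/4046738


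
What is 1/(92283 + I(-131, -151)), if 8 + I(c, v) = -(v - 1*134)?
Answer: 1/92560 ≈ 1.0804e-5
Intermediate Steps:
I(c, v) = 126 - v (I(c, v) = -8 - (v - 1*134) = -8 - (v - 134) = -8 - (-134 + v) = -8 + (134 - v) = 126 - v)
1/(92283 + I(-131, -151)) = 1/(92283 + (126 - 1*(-151))) = 1/(92283 + (126 + 151)) = 1/(92283 + 277) = 1/92560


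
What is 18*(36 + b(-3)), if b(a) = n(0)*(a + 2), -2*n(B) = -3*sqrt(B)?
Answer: 648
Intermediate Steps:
n(B) = 3*sqrt(B)/2 (n(B) = -(-3)*sqrt(B)/2 = 3*sqrt(B)/2)
b(a) = 0 (b(a) = (3*sqrt(0)/2)*(a + 2) = ((3/2)*0)*(2 + a) = 0*(2 + a) = 0)
18*(36 + b(-3)) = 18*(36 + 0) = 18*36 = 648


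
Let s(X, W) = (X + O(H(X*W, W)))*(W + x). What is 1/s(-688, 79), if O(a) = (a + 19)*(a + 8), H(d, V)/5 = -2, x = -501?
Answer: 1/297932 ≈ 3.3565e-6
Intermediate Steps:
H(d, V) = -10 (H(d, V) = 5*(-2) = -10)
O(a) = (8 + a)*(19 + a) (O(a) = (19 + a)*(8 + a) = (8 + a)*(19 + a))
s(X, W) = (-501 + W)*(-18 + X) (s(X, W) = (X + (152 + (-10)**2 + 27*(-10)))*(W - 501) = (X + (152 + 100 - 270))*(-501 + W) = (X - 18)*(-501 + W) = (-18 + X)*(-501 + W) = (-501 + W)*(-18 + X))
1/s(-688, 79) = 1/(9018 - 501*(-688) - 18*79 + 79*(-688)) = 1/(9018 + 344688 - 1422 - 54352) = 1/297932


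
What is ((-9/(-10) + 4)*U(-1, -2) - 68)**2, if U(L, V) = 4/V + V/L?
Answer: 4624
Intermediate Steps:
((-9/(-10) + 4)*U(-1, -2) - 68)**2 = ((-9/(-10) + 4)*(4/(-2) - 2/(-1)) - 68)**2 = ((-9*(-1/10) + 4)*(4*(-1/2) - 2*(-1)) - 68)**2 = ((9/10 + 4)*(-2 + 2) - 68)**2 = ((49/10)*0 - 68)**2 = (0 - 68)**2 = (-68)**2 = 4624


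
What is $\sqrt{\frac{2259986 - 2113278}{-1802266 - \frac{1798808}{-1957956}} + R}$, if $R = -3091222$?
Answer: $\frac{i \sqrt{1242647824949575320486216967}}{20049748463} \approx 1758.2 i$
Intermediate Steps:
$\sqrt{\frac{2259986 - 2113278}{-1802266 - \frac{1798808}{-1957956}} + R} = \sqrt{\frac{2259986 - 2113278}{-1802266 - \frac{1798808}{-1957956}} - 3091222} = \sqrt{\frac{146708}{-1802266 - - \frac{40882}{44499}} - 3091222} = \sqrt{\frac{146708}{-1802266 + \frac{40882}{44499}} - 3091222} = \sqrt{\frac{146708}{- \frac{80198993852}{44499}} - 3091222} = \sqrt{146708 \left(- \frac{44499}{80198993852}\right) - 3091222} = \sqrt{- \frac{1632089823}{20049748463} - 3091222} = \sqrt{- \frac{61978225175381609}{20049748463}} = \frac{i \sqrt{1242647824949575320486216967}}{20049748463}$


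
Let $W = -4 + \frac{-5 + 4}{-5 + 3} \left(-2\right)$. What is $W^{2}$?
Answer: $25$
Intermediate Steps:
$W = -5$ ($W = -4 + - \frac{1}{-2} \left(-2\right) = -4 + \left(-1\right) \left(- \frac{1}{2}\right) \left(-2\right) = -4 + \frac{1}{2} \left(-2\right) = -4 - 1 = -5$)
$W^{2} = \left(-5\right)^{2} = 25$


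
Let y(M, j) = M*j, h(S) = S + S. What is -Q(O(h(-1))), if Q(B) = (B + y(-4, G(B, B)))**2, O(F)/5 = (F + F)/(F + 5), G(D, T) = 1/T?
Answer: -8281/225 ≈ -36.804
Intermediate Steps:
h(S) = 2*S
O(F) = 10*F/(5 + F) (O(F) = 5*((F + F)/(F + 5)) = 5*((2*F)/(5 + F)) = 5*(2*F/(5 + F)) = 10*F/(5 + F))
Q(B) = (B - 4/B)**2
-Q(O(h(-1))) = -(-4 + (10*(2*(-1))/(5 + 2*(-1)))**2)**2/(10*(2*(-1))/(5 + 2*(-1)))**2 = -(-4 + (10*(-2)/(5 - 2))**2)**2/(10*(-2)/(5 - 2))**2 = -(-4 + (10*(-2)/3)**2)**2/(10*(-2)/3)**2 = -(-4 + (10*(-2)*(1/3))**2)**2/(10*(-2)*(1/3))**2 = -(-4 + (-20/3)**2)**2/(-20/3)**2 = -9*(-4 + 400/9)**2/400 = -9*(364/9)**2/400 = -9*132496/(400*81) = -1*8281/225 = -8281/225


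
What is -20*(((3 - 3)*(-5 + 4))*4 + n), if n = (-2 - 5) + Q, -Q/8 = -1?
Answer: -20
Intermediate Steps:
Q = 8 (Q = -8*(-1) = 8)
n = 1 (n = (-2 - 5) + 8 = -7 + 8 = 1)
-20*(((3 - 3)*(-5 + 4))*4 + n) = -20*(((3 - 3)*(-5 + 4))*4 + 1) = -20*((0*(-1))*4 + 1) = -20*(0*4 + 1) = -20*(0 + 1) = -20*1 = -20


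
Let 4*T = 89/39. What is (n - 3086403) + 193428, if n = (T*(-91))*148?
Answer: -8701976/3 ≈ -2.9007e+6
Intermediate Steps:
T = 89/156 (T = (89/39)/4 = (89*(1/39))/4 = (¼)*(89/39) = 89/156 ≈ 0.57051)
n = -23051/3 (n = ((89/156)*(-91))*148 = -623/12*148 = -23051/3 ≈ -7683.7)
(n - 3086403) + 193428 = (-23051/3 - 3086403) + 193428 = -9282260/3 + 193428 = -8701976/3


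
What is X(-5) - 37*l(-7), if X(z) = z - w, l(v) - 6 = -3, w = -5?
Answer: -111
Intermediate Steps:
l(v) = 3 (l(v) = 6 - 3 = 3)
X(z) = 5 + z (X(z) = z - 1*(-5) = z + 5 = 5 + z)
X(-5) - 37*l(-7) = (5 - 5) - 37*3 = 0 - 111 = -111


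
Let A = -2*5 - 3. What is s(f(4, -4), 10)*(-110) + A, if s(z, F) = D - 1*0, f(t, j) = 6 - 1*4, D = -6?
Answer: 647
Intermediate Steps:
f(t, j) = 2 (f(t, j) = 6 - 4 = 2)
A = -13 (A = -10 - 3 = -13)
s(z, F) = -6 (s(z, F) = -6 - 1*0 = -6 + 0 = -6)
s(f(4, -4), 10)*(-110) + A = -6*(-110) - 13 = 660 - 13 = 647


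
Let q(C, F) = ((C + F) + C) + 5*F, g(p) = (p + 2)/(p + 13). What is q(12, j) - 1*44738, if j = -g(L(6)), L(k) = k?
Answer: -849614/19 ≈ -44717.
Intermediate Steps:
g(p) = (2 + p)/(13 + p)
j = -8/19 (j = -(2 + 6)/(13 + 6) = -8/19 ≈ -0.42105)
q(C, F) = 2*C + 6*F (q(C, F) = (F + 2*C) + 5*F = 2*C + 6*F)
q(12, j) - 1*44738 = (2*12 + 6*(-8/19)) - 1*44738 = (24 - 48/19) - 44738 = 408/19 - 44738 = -849614/19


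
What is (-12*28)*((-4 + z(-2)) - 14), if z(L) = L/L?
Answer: 5712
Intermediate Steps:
z(L) = 1
(-12*28)*((-4 + z(-2)) - 14) = (-12*28)*((-4 + 1) - 14) = -336*(-3 - 14) = -336*(-17) = 5712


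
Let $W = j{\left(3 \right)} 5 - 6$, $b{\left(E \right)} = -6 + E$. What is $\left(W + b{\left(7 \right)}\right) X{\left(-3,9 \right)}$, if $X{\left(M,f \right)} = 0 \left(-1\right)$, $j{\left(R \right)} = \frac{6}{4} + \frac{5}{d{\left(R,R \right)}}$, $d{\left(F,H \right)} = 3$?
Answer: $0$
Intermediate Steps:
$j{\left(R \right)} = \frac{19}{6}$ ($j{\left(R \right)} = \frac{6}{4} + \frac{5}{3} = 6 \cdot \frac{1}{4} + 5 \cdot \frac{1}{3} = \frac{3}{2} + \frac{5}{3} = \frac{19}{6}$)
$X{\left(M,f \right)} = 0$
$W = \frac{59}{6}$ ($W = \frac{19}{6} \cdot 5 - 6 = \frac{95}{6} - 6 = \frac{59}{6} \approx 9.8333$)
$\left(W + b{\left(7 \right)}\right) X{\left(-3,9 \right)} = \left(\frac{59}{6} + \left(-6 + 7\right)\right) 0 = \left(\frac{59}{6} + 1\right) 0 = \frac{65}{6} \cdot 0 = 0$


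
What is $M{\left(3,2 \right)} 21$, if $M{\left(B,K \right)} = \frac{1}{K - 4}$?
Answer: $- \frac{21}{2} \approx -10.5$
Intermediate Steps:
$M{\left(B,K \right)} = \frac{1}{-4 + K}$ ($M{\left(B,K \right)} = \frac{1}{K - 4} = \frac{1}{-4 + K}$)
$M{\left(3,2 \right)} 21 = \frac{1}{-4 + 2} \cdot 21 = \frac{1}{-2} \cdot 21 = \left(- \frac{1}{2}\right) 21 = - \frac{21}{2}$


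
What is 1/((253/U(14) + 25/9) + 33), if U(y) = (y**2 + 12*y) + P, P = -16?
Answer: 1044/38111 ≈ 0.027394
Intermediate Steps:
U(y) = -16 + y**2 + 12*y (U(y) = (y**2 + 12*y) - 16 = -16 + y**2 + 12*y)
1/((253/U(14) + 25/9) + 33) = 1/((253/(-16 + 14**2 + 12*14) + 25/9) + 33) = 1/((253/(-16 + 196 + 168) + 25*(1/9)) + 33) = 1/((253/348 + 25/9) + 33) = 1/(3659/1044 + 33) = 1/(38111/1044) = 1044/38111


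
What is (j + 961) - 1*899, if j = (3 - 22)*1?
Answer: 43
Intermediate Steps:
j = -19 (j = -19*1 = -19)
(j + 961) - 1*899 = (-19 + 961) - 1*899 = 942 - 899 = 43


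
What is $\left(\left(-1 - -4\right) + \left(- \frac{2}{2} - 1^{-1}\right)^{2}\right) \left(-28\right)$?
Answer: $-196$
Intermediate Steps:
$\left(\left(-1 - -4\right) + \left(- \frac{2}{2} - 1^{-1}\right)^{2}\right) \left(-28\right) = \left(\left(-1 + 4\right) + \left(\left(-2\right) \frac{1}{2} - 1\right)^{2}\right) \left(-28\right) = \left(3 + \left(-1 - 1\right)^{2}\right) \left(-28\right) = \left(3 + \left(-2\right)^{2}\right) \left(-28\right) = \left(3 + 4\right) \left(-28\right) = 7 \left(-28\right) = -196$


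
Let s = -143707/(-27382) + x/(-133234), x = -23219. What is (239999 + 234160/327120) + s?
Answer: 895071835406341172/3729386135883 ≈ 2.4001e+5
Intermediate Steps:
s = 4945610274/912053347 (s = -143707/(-27382) - 23219/(-133234) = -143707*(-1/27382) - 23219*(-1/133234) = 143707/27382 + 23219/133234 = 4945610274/912053347 ≈ 5.4225)
(239999 + 234160/327120) + s = (239999 + 234160/327120) + 4945610274/912053347 = (239999 + 234160*(1/327120)) + 4945610274/912053347 = (239999 + 2927/4089) + 4945610274/912053347 = 981358838/4089 + 4945610274/912053347 = 895071835406341172/3729386135883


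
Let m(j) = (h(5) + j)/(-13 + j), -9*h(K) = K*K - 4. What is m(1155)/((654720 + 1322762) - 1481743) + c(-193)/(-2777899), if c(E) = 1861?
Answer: -1575559900556/2358994350354393 ≈ -0.00066789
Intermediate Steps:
h(K) = 4/9 - K²/9 (h(K) = -(K*K - 4)/9 = -(K² - 4)/9 = -(-4 + K²)/9 = 4/9 - K²/9)
m(j) = (-7/3 + j)/(-13 + j) (m(j) = ((4/9 - ⅑*5²) + j)/(-13 + j) = ((4/9 - ⅑*25) + j)/(-13 + j) = ((4/9 - 25/9) + j)/(-13 + j) = (-7/3 + j)/(-13 + j))
m(1155)/((654720 + 1322762) - 1481743) + c(-193)/(-2777899) = ((-7/3 + 1155)/(-13 + 1155))/((654720 + 1322762) - 1481743) + 1861/(-2777899) = ((3458/3)/1142)/(1977482 - 1481743) + 1861*(-1/2777899) = ((1/1142)*(3458/3))/495739 - 1861/2777899 = (1729/1713)*(1/495739) - 1861/2777899 = 1729/849200907 - 1861/2777899 = -1575559900556/2358994350354393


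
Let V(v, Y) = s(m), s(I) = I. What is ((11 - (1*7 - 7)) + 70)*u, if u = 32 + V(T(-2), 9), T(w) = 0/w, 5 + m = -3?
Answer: 1944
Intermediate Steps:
m = -8 (m = -5 - 3 = -8)
T(w) = 0
V(v, Y) = -8
u = 24 (u = 32 - 8 = 24)
((11 - (1*7 - 7)) + 70)*u = ((11 - (1*7 - 7)) + 70)*24 = ((11 - (7 - 7)) + 70)*24 = ((11 - 1*0) + 70)*24 = ((11 + 0) + 70)*24 = (11 + 70)*24 = 81*24 = 1944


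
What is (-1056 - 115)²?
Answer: 1371241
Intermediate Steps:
(-1056 - 115)² = (-1171)² = 1371241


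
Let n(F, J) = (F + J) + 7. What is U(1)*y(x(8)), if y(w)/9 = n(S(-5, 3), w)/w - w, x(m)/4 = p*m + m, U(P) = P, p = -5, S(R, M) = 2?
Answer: 148527/128 ≈ 1160.4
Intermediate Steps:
n(F, J) = 7 + F + J
x(m) = -16*m (x(m) = 4*(-5*m + m) = 4*(-4*m) = -16*m)
y(w) = -9*w + 9*(9 + w)/w (y(w) = 9*((7 + 2 + w)/w - w) = 9*((9 + w)/w - w) = 9*(-w + (9 + w)/w) = -9*w + 9*(9 + w)/w)
U(1)*y(x(8)) = 1*(9 - (-144)*8 + 81/((-16*8))) = 1*(9 - 9*(-128) + 81/(-128)) = 1*(9 + 1152 + 81*(-1/128)) = 1*(9 + 1152 - 81/128) = 1*(148527/128) = 148527/128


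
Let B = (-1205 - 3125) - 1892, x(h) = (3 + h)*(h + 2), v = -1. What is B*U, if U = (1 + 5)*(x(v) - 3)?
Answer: 37332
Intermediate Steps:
x(h) = (2 + h)*(3 + h) (x(h) = (3 + h)*(2 + h) = (2 + h)*(3 + h))
U = -6 (U = (1 + 5)*((6 + (-1)**2 + 5*(-1)) - 3) = 6*((6 + 1 - 5) - 3) = 6*(2 - 3) = 6*(-1) = -6)
B = -6222 (B = -4330 - 1892 = -6222)
B*U = -6222*(-6) = 37332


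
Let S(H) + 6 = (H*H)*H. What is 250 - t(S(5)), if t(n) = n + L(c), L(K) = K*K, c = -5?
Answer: 106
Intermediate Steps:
L(K) = K²
S(H) = -6 + H³ (S(H) = -6 + (H*H)*H = -6 + H²*H = -6 + H³)
t(n) = 25 + n (t(n) = n + (-5)² = n + 25 = 25 + n)
250 - t(S(5)) = 250 - (25 + (-6 + 5³)) = 250 - (25 + (-6 + 125)) = 250 - (25 + 119) = 250 - 1*144 = 250 - 144 = 106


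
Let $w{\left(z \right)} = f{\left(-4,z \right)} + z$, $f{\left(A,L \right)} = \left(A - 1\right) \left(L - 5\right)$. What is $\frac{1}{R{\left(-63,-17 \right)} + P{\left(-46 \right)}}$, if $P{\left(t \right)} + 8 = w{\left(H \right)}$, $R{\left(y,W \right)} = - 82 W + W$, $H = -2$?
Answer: $\frac{1}{1402} \approx 0.00071327$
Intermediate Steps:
$f{\left(A,L \right)} = \left(-1 + A\right) \left(-5 + L\right)$
$R{\left(y,W \right)} = - 81 W$
$w{\left(z \right)} = 25 - 4 z$ ($w{\left(z \right)} = \left(5 - z - -20 - 4 z\right) + z = \left(5 - z + 20 - 4 z\right) + z = \left(25 - 5 z\right) + z = 25 - 4 z$)
$P{\left(t \right)} = 25$ ($P{\left(t \right)} = -8 + \left(25 - -8\right) = -8 + \left(25 + 8\right) = -8 + 33 = 25$)
$\frac{1}{R{\left(-63,-17 \right)} + P{\left(-46 \right)}} = \frac{1}{\left(-81\right) \left(-17\right) + 25} = \frac{1}{1377 + 25} = \frac{1}{1402}$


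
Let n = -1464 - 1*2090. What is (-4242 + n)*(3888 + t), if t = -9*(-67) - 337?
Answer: -32384584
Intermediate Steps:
n = -3554 (n = -1464 - 2090 = -3554)
t = 266 (t = 603 - 337 = 266)
(-4242 + n)*(3888 + t) = (-4242 - 3554)*(3888 + 266) = -7796*4154 = -32384584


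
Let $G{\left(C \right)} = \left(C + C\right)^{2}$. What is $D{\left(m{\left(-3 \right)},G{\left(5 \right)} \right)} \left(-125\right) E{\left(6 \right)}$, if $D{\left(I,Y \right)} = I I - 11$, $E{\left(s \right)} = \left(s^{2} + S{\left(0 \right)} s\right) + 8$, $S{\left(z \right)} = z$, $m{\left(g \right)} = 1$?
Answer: $55000$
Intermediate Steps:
$G{\left(C \right)} = 4 C^{2}$ ($G{\left(C \right)} = \left(2 C\right)^{2} = 4 C^{2}$)
$E{\left(s \right)} = 8 + s^{2}$ ($E{\left(s \right)} = \left(s^{2} + 0 s\right) + 8 = \left(s^{2} + 0\right) + 8 = s^{2} + 8 = 8 + s^{2}$)
$D{\left(I,Y \right)} = -11 + I^{2}$ ($D{\left(I,Y \right)} = I^{2} - 11 = -11 + I^{2}$)
$D{\left(m{\left(-3 \right)},G{\left(5 \right)} \right)} \left(-125\right) E{\left(6 \right)} = \left(-11 + 1^{2}\right) \left(-125\right) \left(8 + 6^{2}\right) = \left(-11 + 1\right) \left(-125\right) \left(8 + 36\right) = \left(-10\right) \left(-125\right) 44 = 1250 \cdot 44 = 55000$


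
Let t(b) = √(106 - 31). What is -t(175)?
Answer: -5*√3 ≈ -8.6602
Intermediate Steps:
t(b) = 5*√3 (t(b) = √75 = 5*√3)
-t(175) = -5*√3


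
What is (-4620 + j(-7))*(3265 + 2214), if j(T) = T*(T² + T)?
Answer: -26923806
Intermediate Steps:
j(T) = T*(T + T²)
(-4620 + j(-7))*(3265 + 2214) = (-4620 + (-7)²*(1 - 7))*(3265 + 2214) = (-4620 + 49*(-6))*5479 = (-4620 - 294)*5479 = -4914*5479 = -26923806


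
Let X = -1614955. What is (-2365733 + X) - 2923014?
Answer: -6903702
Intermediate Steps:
(-2365733 + X) - 2923014 = (-2365733 - 1614955) - 2923014 = -3980688 - 2923014 = -6903702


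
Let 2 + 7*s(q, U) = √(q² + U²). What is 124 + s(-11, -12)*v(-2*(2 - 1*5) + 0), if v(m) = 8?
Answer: 852/7 + 8*√265/7 ≈ 140.32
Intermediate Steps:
s(q, U) = -2/7 + √(U² + q²)/7 (s(q, U) = -2/7 + √(q² + U²)/7 = -2/7 + √(U² + q²)/7)
124 + s(-11, -12)*v(-2*(2 - 1*5) + 0) = 124 + (-2/7 + √((-12)² + (-11)²)/7)*8 = 124 + (-2/7 + √(144 + 121)/7)*8 = 124 + (-2/7 + √265/7)*8 = 124 + (-16/7 + 8*√265/7) = 852/7 + 8*√265/7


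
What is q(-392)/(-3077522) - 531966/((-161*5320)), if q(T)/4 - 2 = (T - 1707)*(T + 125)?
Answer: -10105645591/94141397980 ≈ -0.10735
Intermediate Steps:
q(T) = 8 + 4*(-1707 + T)*(125 + T) (q(T) = 8 + 4*((T - 1707)*(T + 125)) = 8 + 4*((-1707 + T)*(125 + T)) = 8 + 4*(-1707 + T)*(125 + T))
q(-392)/(-3077522) - 531966/((-161*5320)) = (-853492 - 6328*(-392) + 4*(-392)²)/(-3077522) - 531966/((-161*5320)) = (-853492 + 2480576 + 4*153664)*(-1/3077522) - 531966/(-856520) = (-853492 + 2480576 + 614656)*(-1/3077522) - 531966*(-1/856520) = 2241740*(-1/3077522) + 265983/428260 = -1120870/1538761 + 265983/428260 = -10105645591/94141397980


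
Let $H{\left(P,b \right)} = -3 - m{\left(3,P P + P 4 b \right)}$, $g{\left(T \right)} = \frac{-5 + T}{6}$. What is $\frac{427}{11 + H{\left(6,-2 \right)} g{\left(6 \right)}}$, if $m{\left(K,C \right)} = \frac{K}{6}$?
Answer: $\frac{5124}{125} \approx 40.992$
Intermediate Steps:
$g{\left(T \right)} = - \frac{5}{6} + \frac{T}{6}$ ($g{\left(T \right)} = \left(-5 + T\right) \frac{1}{6} = - \frac{5}{6} + \frac{T}{6}$)
$m{\left(K,C \right)} = \frac{K}{6}$ ($m{\left(K,C \right)} = K \frac{1}{6} = \frac{K}{6}$)
$H{\left(P,b \right)} = - \frac{7}{2}$ ($H{\left(P,b \right)} = -3 - \frac{1}{6} \cdot 3 = -3 - \frac{1}{2} = - \frac{7}{2}$)
$\frac{427}{11 + H{\left(6,-2 \right)} g{\left(6 \right)}} = \frac{427}{11 - \frac{7 \left(- \frac{5}{6} + \frac{1}{6} \cdot 6\right)}{2}} = \frac{427}{11 - \frac{7 \left(- \frac{5}{6} + 1\right)}{2}} = \frac{427}{11 - \frac{7}{12}} = \frac{427}{\frac{125}{12}} = 427 \cdot \frac{12}{125} = \frac{5124}{125}$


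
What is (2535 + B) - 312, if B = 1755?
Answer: 3978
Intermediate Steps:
(2535 + B) - 312 = (2535 + 1755) - 312 = 4290 - 312 = 3978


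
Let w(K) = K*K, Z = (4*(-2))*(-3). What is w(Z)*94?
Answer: 54144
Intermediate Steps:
Z = 24 (Z = -8*(-3) = 24)
w(K) = K**2
w(Z)*94 = 24**2*94 = 576*94 = 54144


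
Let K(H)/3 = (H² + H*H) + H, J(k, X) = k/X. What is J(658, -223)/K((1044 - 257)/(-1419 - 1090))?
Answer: 4142163298/492280305 ≈ 8.4142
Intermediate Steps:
K(H) = 3*H + 6*H² (K(H) = 3*((H² + H*H) + H) = 3*((H² + H²) + H) = 3*(2*H² + H) = 3*(H + 2*H²) = 3*H + 6*H²)
J(658, -223)/K((1044 - 257)/(-1419 - 1090)) = (658/(-223))/((3*((1044 - 257)/(-1419 - 1090))*(1 + 2*((1044 - 257)/(-1419 - 1090))))) = (658*(-1/223))/((3*(787/(-2509))*(1 + 2*(787/(-2509))))) = -658*(-2509/(2361*(1 + 2*(787*(-1/2509)))))/223 = -658*(-2509/(2361*(1 + 2*(-787/2509))))/223 = -658*(-2509/(2361*(1 - 1574/2509)))/223 = -658/(223*(3*(-787/2509)*(935/2509))) = -658/(223*(-2207535/6295081)) = -658/223*(-6295081/2207535) = 4142163298/492280305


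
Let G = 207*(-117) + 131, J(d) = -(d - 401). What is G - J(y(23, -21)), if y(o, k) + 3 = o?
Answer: -24469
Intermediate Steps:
y(o, k) = -3 + o
J(d) = 401 - d (J(d) = -(-401 + d) = 401 - d)
G = -24088 (G = -24219 + 131 = -24088)
G - J(y(23, -21)) = -24088 - (401 - (-3 + 23)) = -24088 - (401 - 1*20) = -24088 - (401 - 20) = -24088 - 1*381 = -24088 - 381 = -24469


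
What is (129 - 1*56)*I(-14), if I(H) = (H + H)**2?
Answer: 57232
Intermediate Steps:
I(H) = 4*H**2 (I(H) = (2*H)**2 = 4*H**2)
(129 - 1*56)*I(-14) = (129 - 1*56)*(4*(-14)**2) = (129 - 56)*(4*196) = 73*784 = 57232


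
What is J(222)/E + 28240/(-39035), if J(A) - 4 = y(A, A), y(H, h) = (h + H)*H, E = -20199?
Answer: -883635556/157693593 ≈ -5.6035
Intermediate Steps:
y(H, h) = H*(H + h) (y(H, h) = (H + h)*H = H*(H + h))
J(A) = 4 + 2*A**2 (J(A) = 4 + A*(A + A) = 4 + A*(2*A) = 4 + 2*A**2)
J(222)/E + 28240/(-39035) = (4 + 2*222**2)/(-20199) + 28240/(-39035) = (4 + 2*49284)*(-1/20199) + 28240*(-1/39035) = (4 + 98568)*(-1/20199) - 5648/7807 = 98572*(-1/20199) - 5648/7807 = -98572/20199 - 5648/7807 = -883635556/157693593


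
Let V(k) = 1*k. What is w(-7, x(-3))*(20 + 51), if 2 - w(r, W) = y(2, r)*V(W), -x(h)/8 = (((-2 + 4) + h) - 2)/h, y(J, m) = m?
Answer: -3834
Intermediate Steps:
V(k) = k
x(h) = -8 (x(h) = -8*(((-2 + 4) + h) - 2)/h = -8*((2 + h) - 2)/h = -8*h/h = -8*1 = -8)
w(r, W) = 2 - W*r (w(r, W) = 2 - r*W = 2 - W*r)
w(-7, x(-3))*(20 + 51) = (2 - 1*(-8)*(-7))*(20 + 51) = (2 - 56)*71 = -54*71 = -3834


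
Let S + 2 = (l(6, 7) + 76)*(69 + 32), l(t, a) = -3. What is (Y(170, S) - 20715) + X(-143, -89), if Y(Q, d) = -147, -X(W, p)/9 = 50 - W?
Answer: -22599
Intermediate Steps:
X(W, p) = -450 + 9*W (X(W, p) = -9*(50 - W) = -450 + 9*W)
S = 7371 (S = -2 + (-3 + 76)*(69 + 32) = -2 + 73*101 = -2 + 7373 = 7371)
(Y(170, S) - 20715) + X(-143, -89) = (-147 - 20715) + (-450 + 9*(-143)) = -20862 + (-450 - 1287) = -20862 - 1737 = -22599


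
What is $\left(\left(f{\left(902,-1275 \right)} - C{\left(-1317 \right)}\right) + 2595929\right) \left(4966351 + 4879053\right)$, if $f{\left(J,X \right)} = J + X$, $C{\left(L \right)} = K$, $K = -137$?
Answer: $25555646244972$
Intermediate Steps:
$C{\left(L \right)} = -137$
$\left(\left(f{\left(902,-1275 \right)} - C{\left(-1317 \right)}\right) + 2595929\right) \left(4966351 + 4879053\right) = \left(\left(\left(902 - 1275\right) - -137\right) + 2595929\right) \left(4966351 + 4879053\right) = \left(\left(-373 + 137\right) + 2595929\right) 9845404 = \left(-236 + 2595929\right) 9845404 = 2595693 \cdot 9845404 = 25555646244972$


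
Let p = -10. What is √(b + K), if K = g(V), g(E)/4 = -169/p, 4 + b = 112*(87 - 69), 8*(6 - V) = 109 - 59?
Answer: √51990/5 ≈ 45.603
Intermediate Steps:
V = -¼ (V = 6 - (109 - 59)/8 = 6 - ⅛*50 = 6 - 25/4 = -¼ ≈ -0.25000)
b = 2012 (b = -4 + 112*(87 - 69) = -4 + 112*18 = -4 + 2016 = 2012)
g(E) = 338/5 (g(E) = 4*(-169/(-10)) = 4*(-169*(-⅒)) = 4*(169/10) = 338/5)
K = 338/5 ≈ 67.600
√(b + K) = √(2012 + 338/5) = √(10398/5) = √51990/5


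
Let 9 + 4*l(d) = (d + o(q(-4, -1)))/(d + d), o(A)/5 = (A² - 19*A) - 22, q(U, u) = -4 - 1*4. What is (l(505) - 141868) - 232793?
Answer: -302727611/808 ≈ -3.7466e+5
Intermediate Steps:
q(U, u) = -8 (q(U, u) = -4 - 4 = -8)
o(A) = -110 - 95*A + 5*A² (o(A) = 5*((A² - 19*A) - 22) = 5*(-22 + A² - 19*A) = -110 - 95*A + 5*A²)
l(d) = -9/4 + (970 + d)/(8*d) (l(d) = -9/4 + ((d + (-110 - 95*(-8) + 5*(-8)²))/(d + d))/4 = -9/4 + ((d + (-110 + 760 + 5*64))/((2*d)))/4 = -9/4 + ((d + (-110 + 760 + 320))*(1/(2*d)))/4 = -9/4 + ((d + 970)*(1/(2*d)))/4 = -9/4 + ((970 + d)*(1/(2*d)))/4 = -9/4 + ((970 + d)/(2*d))/4 = -9/4 + (970 + d)/(8*d))
(l(505) - 141868) - 232793 = ((⅛)*(970 - 17*505)/505 - 141868) - 232793 = ((⅛)*(1/505)*(970 - 8585) - 141868) - 232793 = ((⅛)*(1/505)*(-7615) - 141868) - 232793 = (-1523/808 - 141868) - 232793 = -114630867/808 - 232793 = -302727611/808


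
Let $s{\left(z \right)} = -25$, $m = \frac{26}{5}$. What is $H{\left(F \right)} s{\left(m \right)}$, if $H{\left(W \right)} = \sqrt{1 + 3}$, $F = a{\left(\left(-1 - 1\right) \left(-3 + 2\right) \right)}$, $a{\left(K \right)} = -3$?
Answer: $-50$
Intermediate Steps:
$m = \frac{26}{5}$ ($m = 26 \cdot \frac{1}{5} = \frac{26}{5} \approx 5.2$)
$F = -3$
$H{\left(W \right)} = 2$ ($H{\left(W \right)} = \sqrt{4} = 2$)
$H{\left(F \right)} s{\left(m \right)} = 2 \left(-25\right) = -50$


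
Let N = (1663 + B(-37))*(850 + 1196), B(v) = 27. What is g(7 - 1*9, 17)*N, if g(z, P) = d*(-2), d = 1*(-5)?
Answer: 34577400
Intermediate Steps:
d = -5
g(z, P) = 10 (g(z, P) = -5*(-2) = 10)
N = 3457740 (N = (1663 + 27)*(850 + 1196) = 1690*2046 = 3457740)
g(7 - 1*9, 17)*N = 10*3457740 = 34577400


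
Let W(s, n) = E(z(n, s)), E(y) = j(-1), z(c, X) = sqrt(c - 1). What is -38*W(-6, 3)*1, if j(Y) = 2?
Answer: -76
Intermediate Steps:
z(c, X) = sqrt(-1 + c)
E(y) = 2
W(s, n) = 2
-38*W(-6, 3)*1 = -38*2*1 = -76*1 = -76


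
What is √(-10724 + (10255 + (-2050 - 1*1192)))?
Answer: I*√3711 ≈ 60.918*I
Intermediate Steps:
√(-10724 + (10255 + (-2050 - 1*1192))) = √(-10724 + (10255 + (-2050 - 1192))) = √(-10724 + (10255 - 3242)) = √(-10724 + 7013) = √(-3711) = I*√3711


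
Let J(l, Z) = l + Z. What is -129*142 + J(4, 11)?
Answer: -18303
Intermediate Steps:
J(l, Z) = Z + l
-129*142 + J(4, 11) = -129*142 + (11 + 4) = -18318 + 15 = -18303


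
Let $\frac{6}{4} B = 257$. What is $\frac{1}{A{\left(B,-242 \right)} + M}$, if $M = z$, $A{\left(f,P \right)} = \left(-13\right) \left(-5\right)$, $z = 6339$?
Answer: $\frac{1}{6404} \approx 0.00015615$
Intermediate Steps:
$B = \frac{514}{3}$ ($B = \frac{2}{3} \cdot 257 = \frac{514}{3} \approx 171.33$)
$A{\left(f,P \right)} = 65$
$M = 6339$
$\frac{1}{A{\left(B,-242 \right)} + M} = \frac{1}{65 + 6339} = \frac{1}{6404}$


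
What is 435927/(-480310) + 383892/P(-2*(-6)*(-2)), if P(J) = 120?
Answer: 768061897/240155 ≈ 3198.2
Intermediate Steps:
435927/(-480310) + 383892/P(-2*(-6)*(-2)) = 435927/(-480310) + 383892/120 = 435927*(-1/480310) + 383892*(1/120) = -435927/480310 + 31991/10 = 768061897/240155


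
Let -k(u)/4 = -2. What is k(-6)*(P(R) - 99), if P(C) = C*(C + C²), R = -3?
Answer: -936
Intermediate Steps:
k(u) = 8 (k(u) = -4*(-2) = 8)
k(-6)*(P(R) - 99) = 8*((-3)²*(1 - 3) - 99) = 8*(9*(-2) - 99) = 8*(-18 - 99) = 8*(-117) = -936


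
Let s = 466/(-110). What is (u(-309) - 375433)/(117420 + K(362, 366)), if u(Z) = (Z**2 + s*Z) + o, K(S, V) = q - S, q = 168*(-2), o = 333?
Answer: -7653524/3209855 ≈ -2.3844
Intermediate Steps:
s = -233/55 (s = 466*(-1/110) = -233/55 ≈ -4.2364)
q = -336
K(S, V) = -336 - S
u(Z) = 333 + Z**2 - 233*Z/55 (u(Z) = (Z**2 - 233*Z/55) + 333 = 333 + Z**2 - 233*Z/55)
(u(-309) - 375433)/(117420 + K(362, 366)) = ((333 + (-309)**2 - 233/55*(-309)) - 375433)/(117420 + (-336 - 1*362)) = ((333 + 95481 + 71997/55) - 375433)/(117420 + (-336 - 362)) = (5341767/55 - 375433)/(117420 - 698) = -15307048/55/116722 = -15307048/55*1/116722 = -7653524/3209855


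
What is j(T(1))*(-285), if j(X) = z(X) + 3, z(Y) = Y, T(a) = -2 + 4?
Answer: -1425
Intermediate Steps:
T(a) = 2
j(X) = 3 + X (j(X) = X + 3 = 3 + X)
j(T(1))*(-285) = (3 + 2)*(-285) = 5*(-285) = -1425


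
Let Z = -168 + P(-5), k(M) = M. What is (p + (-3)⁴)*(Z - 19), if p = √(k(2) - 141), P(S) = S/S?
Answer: -15066 - 186*I*√139 ≈ -15066.0 - 2192.9*I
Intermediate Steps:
P(S) = 1
p = I*√139 (p = √(2 - 141) = √(-139) = I*√139 ≈ 11.79*I)
Z = -167 (Z = -168 + 1 = -167)
(p + (-3)⁴)*(Z - 19) = (I*√139 + (-3)⁴)*(-167 - 19) = (I*√139 + 81)*(-186) = (81 + I*√139)*(-186) = -15066 - 186*I*√139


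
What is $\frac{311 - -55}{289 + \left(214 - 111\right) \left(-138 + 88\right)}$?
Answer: $- \frac{366}{4861} \approx -0.075293$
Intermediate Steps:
$\frac{311 - -55}{289 + \left(214 - 111\right) \left(-138 + 88\right)} = \frac{311 + \left(-82 + 137\right)}{289 + 103 \left(-50\right)} = \frac{311 + 55}{289 - 5150} = \frac{366}{-4861} = 366 \left(- \frac{1}{4861}\right) = - \frac{366}{4861}$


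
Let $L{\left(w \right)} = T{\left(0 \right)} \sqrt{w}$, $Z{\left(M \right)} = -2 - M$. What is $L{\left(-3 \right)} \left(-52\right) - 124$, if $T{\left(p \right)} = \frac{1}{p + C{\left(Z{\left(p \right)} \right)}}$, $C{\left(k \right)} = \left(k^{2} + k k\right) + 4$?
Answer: $-124 - \frac{13 i \sqrt{3}}{3} \approx -124.0 - 7.5056 i$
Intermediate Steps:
$C{\left(k \right)} = 4 + 2 k^{2}$ ($C{\left(k \right)} = \left(k^{2} + k^{2}\right) + 4 = 2 k^{2} + 4 = 4 + 2 k^{2}$)
$T{\left(p \right)} = \frac{1}{4 + p + 2 \left(-2 - p\right)^{2}}$ ($T{\left(p \right)} = \frac{1}{p + \left(4 + 2 \left(-2 - p\right)^{2}\right)} = \frac{1}{4 + p + 2 \left(-2 - p\right)^{2}}$)
$L{\left(w \right)} = \frac{\sqrt{w}}{12}$ ($L{\left(w \right)} = \frac{\sqrt{w}}{4 + 0 + 2 \left(2 + 0\right)^{2}} = \frac{\sqrt{w}}{4 + 0 + 2 \cdot 2^{2}} = \frac{\sqrt{w}}{4 + 0 + 2 \cdot 4} = \frac{\sqrt{w}}{4 + 0 + 8} = \frac{\sqrt{w}}{12}$)
$L{\left(-3 \right)} \left(-52\right) - 124 = \frac{\sqrt{-3}}{12} \left(-52\right) - 124 = \frac{i \sqrt{3}}{12} \left(-52\right) - 124 = - \frac{13 i \sqrt{3}}{3} - 124 = -124 - \frac{13 i \sqrt{3}}{3}$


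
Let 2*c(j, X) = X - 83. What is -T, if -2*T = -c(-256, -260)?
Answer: 343/4 ≈ 85.750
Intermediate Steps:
c(j, X) = -83/2 + X/2 (c(j, X) = (X - 83)/2 = (-83 + X)/2 = -83/2 + X/2)
T = -343/4 (T = -(-1)*(-83/2 + (½)*(-260))/2 = -(-1)*(-83/2 - 130)/2 = -(-1)*(-343)/(2*2) = -½*343/2 = -343/4 ≈ -85.750)
-T = -1*(-343/4) = 343/4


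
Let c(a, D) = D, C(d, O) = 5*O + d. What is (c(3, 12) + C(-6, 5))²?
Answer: 961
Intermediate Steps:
C(d, O) = d + 5*O
(c(3, 12) + C(-6, 5))² = (12 + (-6 + 5*5))² = (12 + (-6 + 25))² = (12 + 19)² = 31² = 961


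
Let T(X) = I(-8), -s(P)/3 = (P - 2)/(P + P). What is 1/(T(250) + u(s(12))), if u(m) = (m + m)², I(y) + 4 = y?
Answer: -4/23 ≈ -0.17391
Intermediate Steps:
I(y) = -4 + y
s(P) = -3*(-2 + P)/(2*P) (s(P) = -3*(P - 2)/(P + P) = -3*(-2 + P)/(2*P))
T(X) = -12 (T(X) = -4 - 8 = -12)
u(m) = 4*m² (u(m) = (2*m)² = 4*m²)
1/(T(250) + u(s(12))) = 1/(-12 + 4*(-3/2 + 3/12)²) = 1/(-12 + 4*(-3/2 + 3*(1/12))²) = 1/(-12 + 4*(-3/2 + ¼)²) = 1/(-12 + 4*(-5/4)²) = 1/(-12 + 4*(25/16)) = 1/(-12 + 25/4) = 1/(-23/4) = -4/23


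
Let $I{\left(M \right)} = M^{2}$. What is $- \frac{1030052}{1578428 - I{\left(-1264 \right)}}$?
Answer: $\frac{257513}{4817} \approx 53.459$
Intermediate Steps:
$- \frac{1030052}{1578428 - I{\left(-1264 \right)}} = - \frac{1030052}{1578428 - \left(-1264\right)^{2}} = - \frac{1030052}{1578428 - 1597696} = - \frac{1030052}{-19268} = \left(-1030052\right) \left(- \frac{1}{19268}\right) = \frac{257513}{4817}$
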